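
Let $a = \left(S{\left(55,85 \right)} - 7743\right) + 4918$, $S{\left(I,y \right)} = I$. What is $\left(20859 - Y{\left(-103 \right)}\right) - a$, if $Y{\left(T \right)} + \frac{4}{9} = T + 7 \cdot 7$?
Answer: $\frac{213151}{9} \approx 23683.0$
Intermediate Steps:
$Y{\left(T \right)} = \frac{437}{9} + T$ ($Y{\left(T \right)} = - \frac{4}{9} + \left(T + 7 \cdot 7\right) = - \frac{4}{9} + \left(T + 49\right) = - \frac{4}{9} + \left(49 + T\right) = \frac{437}{9} + T$)
$a = -2770$ ($a = \left(55 - 7743\right) + 4918 = -7688 + 4918 = -2770$)
$\left(20859 - Y{\left(-103 \right)}\right) - a = \left(20859 - \left(\frac{437}{9} - 103\right)\right) - -2770 = \left(20859 - - \frac{490}{9}\right) + 2770 = \left(20859 + \frac{490}{9}\right) + 2770 = \frac{188221}{9} + 2770 = \frac{213151}{9}$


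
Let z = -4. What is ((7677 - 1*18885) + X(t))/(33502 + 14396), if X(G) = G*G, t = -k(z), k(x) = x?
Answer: -5596/23949 ≈ -0.23366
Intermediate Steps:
t = 4 (t = -1*(-4) = 4)
X(G) = G**2
((7677 - 1*18885) + X(t))/(33502 + 14396) = ((7677 - 1*18885) + 4**2)/(33502 + 14396) = ((7677 - 18885) + 16)/47898 = (-11208 + 16)*(1/47898) = -11192*1/47898 = -5596/23949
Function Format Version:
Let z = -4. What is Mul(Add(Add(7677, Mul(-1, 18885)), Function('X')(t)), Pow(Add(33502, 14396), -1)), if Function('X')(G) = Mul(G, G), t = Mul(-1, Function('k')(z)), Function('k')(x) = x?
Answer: Rational(-5596, 23949) ≈ -0.23366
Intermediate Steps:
t = 4 (t = Mul(-1, -4) = 4)
Function('X')(G) = Pow(G, 2)
Mul(Add(Add(7677, Mul(-1, 18885)), Function('X')(t)), Pow(Add(33502, 14396), -1)) = Mul(Add(Add(7677, Mul(-1, 18885)), Pow(4, 2)), Pow(Add(33502, 14396), -1)) = Mul(Add(Add(7677, -18885), 16), Pow(47898, -1)) = Mul(Add(-11208, 16), Rational(1, 47898)) = Mul(-11192, Rational(1, 47898)) = Rational(-5596, 23949)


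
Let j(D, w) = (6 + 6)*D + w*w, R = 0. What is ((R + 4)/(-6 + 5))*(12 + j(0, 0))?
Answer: -48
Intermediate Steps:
j(D, w) = w² + 12*D (j(D, w) = 12*D + w² = w² + 12*D)
((R + 4)/(-6 + 5))*(12 + j(0, 0)) = ((0 + 4)/(-6 + 5))*(12 + (0² + 12*0)) = (4/(-1))*(12 + (0 + 0)) = (4*(-1))*(12 + 0) = -4*12 = -48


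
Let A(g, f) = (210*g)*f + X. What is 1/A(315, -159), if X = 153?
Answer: -1/10517697 ≈ -9.5078e-8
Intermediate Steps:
A(g, f) = 153 + 210*f*g (A(g, f) = (210*g)*f + 153 = 210*f*g + 153 = 153 + 210*f*g)
1/A(315, -159) = 1/(153 + 210*(-159)*315) = 1/(153 - 10517850) = 1/(-10517697) = -1/10517697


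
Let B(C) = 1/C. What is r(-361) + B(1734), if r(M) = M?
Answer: -625973/1734 ≈ -361.00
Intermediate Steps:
r(-361) + B(1734) = -361 + 1/1734 = -625973/1734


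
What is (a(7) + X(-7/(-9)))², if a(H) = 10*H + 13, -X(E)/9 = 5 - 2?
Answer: 3136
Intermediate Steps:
X(E) = -27 (X(E) = -9*(5 - 2) = -9*3 = -27)
a(H) = 13 + 10*H
(a(7) + X(-7/(-9)))² = ((13 + 10*7) - 27)² = ((13 + 70) - 27)² = (83 - 27)² = 56² = 3136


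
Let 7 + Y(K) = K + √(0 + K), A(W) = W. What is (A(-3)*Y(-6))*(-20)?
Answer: -780 + 60*I*√6 ≈ -780.0 + 146.97*I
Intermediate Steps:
Y(K) = -7 + K + √K (Y(K) = -7 + (K + √(0 + K)) = -7 + (K + √K) = -7 + K + √K)
(A(-3)*Y(-6))*(-20) = -3*(-7 - 6 + √(-6))*(-20) = -3*(-7 - 6 + I*√6)*(-20) = -3*(-13 + I*√6)*(-20) = (39 - 3*I*√6)*(-20) = -780 + 60*I*√6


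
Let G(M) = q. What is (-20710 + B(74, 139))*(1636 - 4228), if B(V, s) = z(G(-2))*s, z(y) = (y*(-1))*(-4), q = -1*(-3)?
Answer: 49356864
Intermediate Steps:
q = 3
G(M) = 3
z(y) = 4*y (z(y) = -y*(-4) = 4*y)
B(V, s) = 12*s (B(V, s) = (4*3)*s = 12*s)
(-20710 + B(74, 139))*(1636 - 4228) = (-20710 + 12*139)*(1636 - 4228) = (-20710 + 1668)*(-2592) = -19042*(-2592) = 49356864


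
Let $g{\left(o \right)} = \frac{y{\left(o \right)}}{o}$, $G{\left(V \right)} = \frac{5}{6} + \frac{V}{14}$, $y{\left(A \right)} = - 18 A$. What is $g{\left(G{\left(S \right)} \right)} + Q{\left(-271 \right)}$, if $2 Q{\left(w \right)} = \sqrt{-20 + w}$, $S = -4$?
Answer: $-18 + \frac{i \sqrt{291}}{2} \approx -18.0 + 8.5294 i$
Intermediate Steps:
$G{\left(V \right)} = \frac{5}{6} + \frac{V}{14}$ ($G{\left(V \right)} = 5 \cdot \frac{1}{6} + V \frac{1}{14} = \frac{5}{6} + \frac{V}{14}$)
$Q{\left(w \right)} = \frac{\sqrt{-20 + w}}{2}$
$g{\left(o \right)} = -18$ ($g{\left(o \right)} = \frac{\left(-18\right) o}{o} = -18$)
$g{\left(G{\left(S \right)} \right)} + Q{\left(-271 \right)} = -18 + \frac{\sqrt{-20 - 271}}{2} = -18 + \frac{\sqrt{-291}}{2} = -18 + \frac{i \sqrt{291}}{2}$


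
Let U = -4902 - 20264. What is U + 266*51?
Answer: -11600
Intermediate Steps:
U = -25166
U + 266*51 = -25166 + 266*51 = -25166 + 13566 = -11600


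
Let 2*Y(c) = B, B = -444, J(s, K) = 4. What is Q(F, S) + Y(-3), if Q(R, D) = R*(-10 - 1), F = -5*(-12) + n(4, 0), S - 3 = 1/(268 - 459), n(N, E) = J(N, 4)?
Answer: -926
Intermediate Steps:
n(N, E) = 4
S = 572/191 (S = 3 + 1/(268 - 459) = 3 + 1/(-191) = 3 - 1/191 = 572/191 ≈ 2.9948)
F = 64 (F = -5*(-12) + 4 = 60 + 4 = 64)
Q(R, D) = -11*R (Q(R, D) = R*(-11) = -11*R)
Y(c) = -222 (Y(c) = (½)*(-444) = -222)
Q(F, S) + Y(-3) = -11*64 - 222 = -704 - 222 = -926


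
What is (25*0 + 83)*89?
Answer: 7387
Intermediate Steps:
(25*0 + 83)*89 = (0 + 83)*89 = 83*89 = 7387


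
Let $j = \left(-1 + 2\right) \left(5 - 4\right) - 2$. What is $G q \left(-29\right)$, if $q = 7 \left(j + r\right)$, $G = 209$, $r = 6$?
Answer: $-212135$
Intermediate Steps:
$j = -1$ ($j = 1 \cdot 1 - 2 = 1 - 2 = -1$)
$q = 35$ ($q = 7 \left(-1 + 6\right) = 7 \cdot 5 = 35$)
$G q \left(-29\right) = 209 \cdot 35 \left(-29\right) = 7315 \left(-29\right) = -212135$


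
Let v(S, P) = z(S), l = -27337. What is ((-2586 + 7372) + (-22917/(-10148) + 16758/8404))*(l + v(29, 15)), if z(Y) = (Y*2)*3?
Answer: -2774231094845933/21320948 ≈ -1.3012e+8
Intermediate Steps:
z(Y) = 6*Y (z(Y) = (2*Y)*3 = 6*Y)
v(S, P) = 6*S
((-2586 + 7372) + (-22917/(-10148) + 16758/8404))*(l + v(29, 15)) = ((-2586 + 7372) + (-22917/(-10148) + 16758/8404))*(-27337 + 6*29) = (4786 + (-22917*(-1/10148) + 16758*(1/8404)))*(-27337 + 174) = (4786 + (22917/10148 + 8379/4202))*(-27163) = (4786 + 90663663/21320948)*(-27163) = (102132720791/21320948)*(-27163) = -2774231094845933/21320948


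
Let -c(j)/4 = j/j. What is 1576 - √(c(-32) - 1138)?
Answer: 1576 - I*√1142 ≈ 1576.0 - 33.794*I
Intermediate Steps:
c(j) = -4 (c(j) = -4*j/j = -4*1 = -4)
1576 - √(c(-32) - 1138) = 1576 - √(-4 - 1138) = 1576 - √(-1142) = 1576 - I*√1142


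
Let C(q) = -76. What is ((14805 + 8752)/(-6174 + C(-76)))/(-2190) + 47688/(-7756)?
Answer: -163136697977/26540062500 ≈ -6.1468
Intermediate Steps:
((14805 + 8752)/(-6174 + C(-76)))/(-2190) + 47688/(-7756) = ((14805 + 8752)/(-6174 - 76))/(-2190) + 47688/(-7756) = (23557/(-6250))*(-1/2190) + 47688*(-1/7756) = (23557*(-1/6250))*(-1/2190) - 11922/1939 = -23557/6250*(-1/2190) - 11922/1939 = 23557/13687500 - 11922/1939 = -163136697977/26540062500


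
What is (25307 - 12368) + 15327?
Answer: 28266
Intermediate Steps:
(25307 - 12368) + 15327 = 12939 + 15327 = 28266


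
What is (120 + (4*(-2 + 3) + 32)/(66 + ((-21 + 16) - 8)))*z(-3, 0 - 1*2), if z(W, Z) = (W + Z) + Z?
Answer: -44772/53 ≈ -844.75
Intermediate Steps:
z(W, Z) = W + 2*Z
(120 + (4*(-2 + 3) + 32)/(66 + ((-21 + 16) - 8)))*z(-3, 0 - 1*2) = (120 + (4*(-2 + 3) + 32)/(66 + ((-21 + 16) - 8)))*(-3 + 2*(0 - 1*2)) = (120 + (4*1 + 32)/(66 + (-5 - 8)))*(-3 + 2*(0 - 2)) = (120 + (4 + 32)/(66 - 13))*(-3 + 2*(-2)) = (120 + 36/53)*(-3 - 4) = (120 + 36*(1/53))*(-7) = (120 + 36/53)*(-7) = (6396/53)*(-7) = -44772/53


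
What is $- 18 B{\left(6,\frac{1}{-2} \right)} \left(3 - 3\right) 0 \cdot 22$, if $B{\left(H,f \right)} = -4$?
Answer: $0$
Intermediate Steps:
$- 18 B{\left(6,\frac{1}{-2} \right)} \left(3 - 3\right) 0 \cdot 22 = \left(-18\right) \left(-4\right) \left(3 - 3\right) 0 \cdot 22 = 72 \cdot 0 \cdot 0 \cdot 22 = 72 \cdot 0 \cdot 22 = 0 \cdot 22 = 0$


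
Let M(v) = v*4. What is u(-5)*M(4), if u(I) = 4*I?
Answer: -320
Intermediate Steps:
M(v) = 4*v
u(-5)*M(4) = (4*(-5))*(4*4) = -20*16 = -320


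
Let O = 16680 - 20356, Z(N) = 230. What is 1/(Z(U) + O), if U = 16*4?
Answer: -1/3446 ≈ -0.00029019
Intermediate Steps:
U = 64
O = -3676
1/(Z(U) + O) = 1/(230 - 3676) = 1/(-3446) = -1/3446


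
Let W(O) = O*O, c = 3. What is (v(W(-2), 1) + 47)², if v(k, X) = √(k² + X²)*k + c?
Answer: 2772 + 400*√17 ≈ 4421.2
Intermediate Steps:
W(O) = O²
v(k, X) = 3 + k*√(X² + k²) (v(k, X) = √(k² + X²)*k + 3 = √(X² + k²)*k + 3 = k*√(X² + k²) + 3 = 3 + k*√(X² + k²))
(v(W(-2), 1) + 47)² = ((3 + (-2)²*√(1² + ((-2)²)²)) + 47)² = ((3 + 4*√(1 + 4²)) + 47)² = ((3 + 4*√(1 + 16)) + 47)² = ((3 + 4*√17) + 47)² = (50 + 4*√17)²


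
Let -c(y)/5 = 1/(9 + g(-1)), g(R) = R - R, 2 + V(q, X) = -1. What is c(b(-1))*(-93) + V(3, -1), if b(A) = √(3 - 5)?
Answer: 146/3 ≈ 48.667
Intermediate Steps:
b(A) = I*√2 (b(A) = √(-2) = I*√2)
V(q, X) = -3 (V(q, X) = -2 - 1 = -3)
g(R) = 0
c(y) = -5/9 (c(y) = -5/(9 + 0) = -5/9)
c(b(-1))*(-93) + V(3, -1) = -5/9*(-93) - 3 = 155/3 - 3 = 146/3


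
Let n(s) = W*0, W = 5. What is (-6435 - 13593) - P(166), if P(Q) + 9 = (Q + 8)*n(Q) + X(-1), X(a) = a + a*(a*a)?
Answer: -20017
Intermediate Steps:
n(s) = 0 (n(s) = 5*0 = 0)
X(a) = a + a³ (X(a) = a + a*a² = a + a³)
P(Q) = -11 (P(Q) = -9 + ((Q + 8)*0 + (-1 + (-1)³)) = -9 + ((8 + Q)*0 + (-1 - 1)) = -9 + (0 - 2) = -9 - 2 = -11)
(-6435 - 13593) - P(166) = (-6435 - 13593) - 1*(-11) = -20028 + 11 = -20017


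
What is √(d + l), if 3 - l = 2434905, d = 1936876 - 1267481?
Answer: I*√1765507 ≈ 1328.7*I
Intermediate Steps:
d = 669395
l = -2434902 (l = 3 - 1*2434905 = 3 - 2434905 = -2434902)
√(d + l) = √(669395 - 2434902) = √(-1765507) = I*√1765507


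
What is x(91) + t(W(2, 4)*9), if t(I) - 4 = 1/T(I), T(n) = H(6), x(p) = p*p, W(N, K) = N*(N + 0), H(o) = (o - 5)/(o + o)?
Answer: 8297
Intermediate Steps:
H(o) = (-5 + o)/(2*o) (H(o) = (-5 + o)/((2*o)) = (-5 + o)*(1/(2*o)) = (-5 + o)/(2*o))
W(N, K) = N**2 (W(N, K) = N*N = N**2)
x(p) = p**2
T(n) = 1/12 (T(n) = (1/2)*(-5 + 6)/6 = (1/2)*(1/6)*1 = 1/12)
t(I) = 16 (t(I) = 4 + 1/(1/12) = 4 + 12 = 16)
x(91) + t(W(2, 4)*9) = 91**2 + 16 = 8281 + 16 = 8297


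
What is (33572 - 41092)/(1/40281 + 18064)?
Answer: -60582624/145527197 ≈ -0.41630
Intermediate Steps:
(33572 - 41092)/(1/40281 + 18064) = -7520/(1/40281 + 18064) = -7520/727635985/40281 = -7520*40281/727635985 = -60582624/145527197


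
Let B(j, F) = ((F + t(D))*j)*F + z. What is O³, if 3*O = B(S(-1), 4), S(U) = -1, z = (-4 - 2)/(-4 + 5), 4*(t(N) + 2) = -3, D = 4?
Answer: -1331/27 ≈ -49.296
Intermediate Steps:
t(N) = -11/4 (t(N) = -2 + (¼)*(-3) = -2 - ¾ = -11/4)
z = -6 (z = -6/1 = -6*1 = -6)
B(j, F) = -6 + F*j*(-11/4 + F) (B(j, F) = ((F - 11/4)*j)*F - 6 = ((-11/4 + F)*j)*F - 6 = (j*(-11/4 + F))*F - 6 = F*j*(-11/4 + F) - 6 = -6 + F*j*(-11/4 + F))
O = -11/3 (O = (-6 - 1*4² - 11/4*4*(-1))/3 = (-6 - 1*16 + 11)/3 = (-6 - 16 + 11)/3 = (⅓)*(-11) = -11/3 ≈ -3.6667)
O³ = (-11/3)³ = -1331/27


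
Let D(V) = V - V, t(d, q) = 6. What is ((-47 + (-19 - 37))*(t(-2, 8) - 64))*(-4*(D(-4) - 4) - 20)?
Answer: -23896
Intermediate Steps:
D(V) = 0
((-47 + (-19 - 37))*(t(-2, 8) - 64))*(-4*(D(-4) - 4) - 20) = ((-47 + (-19 - 37))*(6 - 64))*(-4*(0 - 4) - 20) = ((-47 - 56)*(-58))*(-4*(-4) - 20) = (-103*(-58))*(16 - 20) = 5974*(-4) = -23896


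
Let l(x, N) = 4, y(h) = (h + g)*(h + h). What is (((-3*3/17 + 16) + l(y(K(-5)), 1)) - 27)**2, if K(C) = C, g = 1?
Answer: 16384/289 ≈ 56.692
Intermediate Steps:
y(h) = 2*h*(1 + h) (y(h) = (h + 1)*(h + h) = (1 + h)*(2*h) = 2*h*(1 + h))
(((-3*3/17 + 16) + l(y(K(-5)), 1)) - 27)**2 = (((-3*3/17 + 16) + 4) - 27)**2 = (((-9*1/17 + 16) + 4) - 27)**2 = (((-9/17 + 16) + 4) - 27)**2 = ((263/17 + 4) - 27)**2 = (331/17 - 27)**2 = (-128/17)**2 = 16384/289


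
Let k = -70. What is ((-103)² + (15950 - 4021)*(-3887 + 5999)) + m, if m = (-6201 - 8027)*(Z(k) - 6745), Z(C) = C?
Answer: 122168477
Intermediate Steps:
m = 96963820 (m = (-6201 - 8027)*(-70 - 6745) = -14228*(-6815) = 96963820)
((-103)² + (15950 - 4021)*(-3887 + 5999)) + m = ((-103)² + (15950 - 4021)*(-3887 + 5999)) + 96963820 = (10609 + 11929*2112) + 96963820 = (10609 + 25194048) + 96963820 = 25204657 + 96963820 = 122168477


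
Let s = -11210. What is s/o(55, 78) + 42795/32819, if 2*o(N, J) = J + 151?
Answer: -726001925/7515551 ≈ -96.600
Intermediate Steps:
o(N, J) = 151/2 + J/2 (o(N, J) = (J + 151)/2 = (151 + J)/2 = 151/2 + J/2)
s/o(55, 78) + 42795/32819 = -11210/(151/2 + (1/2)*78) + 42795/32819 = -11210/(151/2 + 39) + 42795*(1/32819) = -11210/229/2 + 42795/32819 = -11210*2/229 + 42795/32819 = -22420/229 + 42795/32819 = -726001925/7515551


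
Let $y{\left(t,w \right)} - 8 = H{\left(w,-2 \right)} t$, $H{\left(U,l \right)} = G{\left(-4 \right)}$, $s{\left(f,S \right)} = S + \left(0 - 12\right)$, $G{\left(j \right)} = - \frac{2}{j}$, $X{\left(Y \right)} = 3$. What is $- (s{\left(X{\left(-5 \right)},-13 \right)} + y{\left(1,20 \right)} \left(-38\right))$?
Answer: $348$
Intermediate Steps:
$s{\left(f,S \right)} = -12 + S$ ($s{\left(f,S \right)} = S + \left(0 - 12\right) = S - 12 = -12 + S$)
$H{\left(U,l \right)} = \frac{1}{2}$ ($H{\left(U,l \right)} = - \frac{2}{-4} = \left(-2\right) \left(- \frac{1}{4}\right) = \frac{1}{2}$)
$y{\left(t,w \right)} = 8 + \frac{t}{2}$
$- (s{\left(X{\left(-5 \right)},-13 \right)} + y{\left(1,20 \right)} \left(-38\right)) = - (\left(-12 - 13\right) + \left(8 + \frac{1}{2} \cdot 1\right) \left(-38\right)) = - (-25 + \left(8 + \frac{1}{2}\right) \left(-38\right)) = - (-25 + \frac{17}{2} \left(-38\right)) = - (-25 - 323) = \left(-1\right) \left(-348\right) = 348$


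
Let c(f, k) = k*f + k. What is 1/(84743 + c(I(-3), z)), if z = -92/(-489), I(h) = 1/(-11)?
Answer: 5379/455833517 ≈ 1.1800e-5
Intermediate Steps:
I(h) = -1/11
z = 92/489 (z = -92*(-1/489) = 92/489 ≈ 0.18814)
c(f, k) = k + f*k (c(f, k) = f*k + k = k + f*k)
1/(84743 + c(I(-3), z)) = 1/(84743 + 92*(1 - 1/11)/489) = 1/(84743 + (92/489)*(10/11)) = 1/(84743 + 920/5379) = 1/(455833517/5379) = 5379/455833517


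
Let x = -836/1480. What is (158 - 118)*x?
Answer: -836/37 ≈ -22.595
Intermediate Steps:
x = -209/370 (x = -836*1/1480 = -209/370 ≈ -0.56487)
(158 - 118)*x = (158 - 118)*(-209/370) = 40*(-209/370) = -836/37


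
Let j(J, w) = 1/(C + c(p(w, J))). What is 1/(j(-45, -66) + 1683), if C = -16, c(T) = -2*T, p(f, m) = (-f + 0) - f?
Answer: 280/471239 ≈ 0.00059418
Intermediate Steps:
p(f, m) = -2*f (p(f, m) = -f - f = -2*f)
j(J, w) = 1/(-16 + 4*w) (j(J, w) = 1/(-16 - (-4)*w) = 1/(-16 + 4*w))
1/(j(-45, -66) + 1683) = 1/(1/(4*(-4 - 66)) + 1683) = 1/((1/4)/(-70) + 1683) = 1/((1/4)*(-1/70) + 1683) = 1/(-1/280 + 1683) = 1/(471239/280) = 280/471239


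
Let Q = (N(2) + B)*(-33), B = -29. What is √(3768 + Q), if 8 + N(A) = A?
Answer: 3*√547 ≈ 70.164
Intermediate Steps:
N(A) = -8 + A
Q = 1155 (Q = ((-8 + 2) - 29)*(-33) = (-6 - 29)*(-33) = -35*(-33) = 1155)
√(3768 + Q) = √(3768 + 1155) = √4923 = 3*√547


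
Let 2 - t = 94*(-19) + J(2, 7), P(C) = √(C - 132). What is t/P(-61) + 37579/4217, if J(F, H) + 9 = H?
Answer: 37579/4217 - 1790*I*√193/193 ≈ 8.9113 - 128.85*I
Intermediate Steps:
P(C) = √(-132 + C)
J(F, H) = -9 + H
t = 1790 (t = 2 - (94*(-19) + (-9 + 7)) = 2 - (-1786 - 2) = 2 - 1*(-1788) = 2 + 1788 = 1790)
t/P(-61) + 37579/4217 = 1790/(√(-132 - 61)) + 37579/4217 = 1790/(√(-193)) + 37579*(1/4217) = 1790/((I*√193)) + 37579/4217 = 1790*(-I*√193/193) + 37579/4217 = -1790*I*√193/193 + 37579/4217 = 37579/4217 - 1790*I*√193/193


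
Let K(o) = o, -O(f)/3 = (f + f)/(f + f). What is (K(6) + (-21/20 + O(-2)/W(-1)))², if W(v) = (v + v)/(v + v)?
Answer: 1521/400 ≈ 3.8025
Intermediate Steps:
O(f) = -3 (O(f) = -3*(f + f)/(f + f) = -3*2*f/(2*f) = -3*2*f*1/(2*f) = -3*1 = -3)
W(v) = 1 (W(v) = (2*v)/((2*v)) = (2*v)*(1/(2*v)) = 1)
(K(6) + (-21/20 + O(-2)/W(-1)))² = (6 + (-21/20 - 3/1))² = (6 + (-21*1/20 - 3*1))² = (6 + (-21/20 - 3))² = (6 - 81/20)² = (39/20)² = 1521/400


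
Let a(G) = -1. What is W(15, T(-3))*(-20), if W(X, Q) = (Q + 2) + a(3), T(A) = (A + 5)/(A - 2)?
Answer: -12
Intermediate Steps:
T(A) = (5 + A)/(-2 + A)
W(X, Q) = 1 + Q (W(X, Q) = (Q + 2) - 1 = (2 + Q) - 1 = 1 + Q)
W(15, T(-3))*(-20) = (1 + (5 - 3)/(-2 - 3))*(-20) = (1 + 2/(-5))*(-20) = (1 - ⅕*2)*(-20) = (1 - ⅖)*(-20) = (⅗)*(-20) = -12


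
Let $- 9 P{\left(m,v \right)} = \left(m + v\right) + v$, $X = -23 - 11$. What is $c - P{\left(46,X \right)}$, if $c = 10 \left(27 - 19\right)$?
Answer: $\frac{698}{9} \approx 77.556$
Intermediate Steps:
$X = -34$ ($X = -23 - 11 = -34$)
$P{\left(m,v \right)} = - \frac{2 v}{9} - \frac{m}{9}$ ($P{\left(m,v \right)} = - \frac{\left(m + v\right) + v}{9} = - \frac{m + 2 v}{9} = - \frac{2 v}{9} - \frac{m}{9}$)
$c = 80$ ($c = 10 \cdot 8 = 80$)
$c - P{\left(46,X \right)} = 80 - \left(\left(- \frac{2}{9}\right) \left(-34\right) - \frac{46}{9}\right) = 80 - \left(\frac{68}{9} - \frac{46}{9}\right) = 80 - \frac{22}{9} = \frac{698}{9}$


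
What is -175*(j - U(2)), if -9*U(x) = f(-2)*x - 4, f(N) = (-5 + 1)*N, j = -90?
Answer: 46550/3 ≈ 15517.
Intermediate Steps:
f(N) = -4*N
U(x) = 4/9 - 8*x/9 (U(x) = -((-4*(-2))*x - 4)/9 = -(8*x - 4)/9 = -(-4 + 8*x)/9 = 4/9 - 8*x/9)
-175*(j - U(2)) = -175*(-90 - (4/9 - 8/9*2)) = -175*(-90 - (4/9 - 16/9)) = -175*(-90 - 1*(-4/3)) = -175*(-90 + 4/3) = -175*(-266/3) = 46550/3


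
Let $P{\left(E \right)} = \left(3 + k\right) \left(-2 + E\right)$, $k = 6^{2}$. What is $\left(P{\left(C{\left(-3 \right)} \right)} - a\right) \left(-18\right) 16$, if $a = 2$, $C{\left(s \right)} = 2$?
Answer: $576$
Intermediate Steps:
$k = 36$
$P{\left(E \right)} = -78 + 39 E$ ($P{\left(E \right)} = \left(3 + 36\right) \left(-2 + E\right) = 39 \left(-2 + E\right) = -78 + 39 E$)
$\left(P{\left(C{\left(-3 \right)} \right)} - a\right) \left(-18\right) 16 = \left(\left(-78 + 39 \cdot 2\right) - 2\right) \left(-18\right) 16 = \left(\left(-78 + 78\right) - 2\right) \left(-18\right) 16 = \left(0 - 2\right) \left(-18\right) 16 = \left(-2\right) \left(-18\right) 16 = 36 \cdot 16 = 576$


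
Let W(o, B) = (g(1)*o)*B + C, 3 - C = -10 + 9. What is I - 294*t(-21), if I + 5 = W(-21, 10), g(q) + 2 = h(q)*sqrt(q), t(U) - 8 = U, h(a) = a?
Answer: 4031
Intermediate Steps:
C = 4 (C = 3 - (-10 + 9) = 3 - 1*(-1) = 3 + 1 = 4)
t(U) = 8 + U
g(q) = -2 + q**(3/2) (g(q) = -2 + q*sqrt(q) = -2 + q**(3/2))
W(o, B) = 4 - B*o (W(o, B) = ((-2 + 1**(3/2))*o)*B + 4 = ((-2 + 1)*o)*B + 4 = (-o)*B + 4 = -B*o + 4 = 4 - B*o)
I = 209 (I = -5 + (4 - 1*10*(-21)) = -5 + (4 + 210) = -5 + 214 = 209)
I - 294*t(-21) = 209 - 294*(8 - 21) = 209 - 294*(-13) = 209 + 3822 = 4031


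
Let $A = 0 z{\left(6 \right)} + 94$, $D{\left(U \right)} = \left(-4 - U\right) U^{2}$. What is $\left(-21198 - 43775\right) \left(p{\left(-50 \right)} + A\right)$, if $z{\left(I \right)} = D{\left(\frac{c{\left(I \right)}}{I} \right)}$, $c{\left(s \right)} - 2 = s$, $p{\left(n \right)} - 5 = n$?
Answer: $-3183677$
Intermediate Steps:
$p{\left(n \right)} = 5 + n$
$c{\left(s \right)} = 2 + s$
$D{\left(U \right)} = U^{2} \left(-4 - U\right)$
$z{\left(I \right)} = \frac{\left(2 + I\right)^{2} \left(-4 - \frac{2 + I}{I}\right)}{I^{2}}$ ($z{\left(I \right)} = \left(\frac{2 + I}{I}\right)^{2} \left(-4 - \frac{2 + I}{I}\right) = \frac{\left(2 + I\right)^{2}}{I^{2}} \left(-4 - \frac{2 + I}{I}\right) = \frac{\left(2 + I\right)^{2} \left(-4 - \frac{2 + I}{I}\right)}{I^{2}}$)
$A = 94$ ($A = 0 \frac{\left(2 + 6\right)^{2} \left(-2 - 30\right)}{216} + 94 = 0 \frac{8^{2} \left(-2 - 30\right)}{216} + 94 = 0 \cdot \frac{1}{216} \cdot 64 \left(-32\right) + 94 = 0 \left(- \frac{256}{27}\right) + 94 = 0 + 94 = 94$)
$\left(-21198 - 43775\right) \left(p{\left(-50 \right)} + A\right) = \left(-21198 - 43775\right) \left(\left(5 - 50\right) + 94\right) = - 64973 \left(-45 + 94\right) = \left(-64973\right) 49 = -3183677$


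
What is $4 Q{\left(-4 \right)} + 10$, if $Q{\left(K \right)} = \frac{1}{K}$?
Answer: $9$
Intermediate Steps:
$4 Q{\left(-4 \right)} + 10 = \frac{4}{-4} + 10 = 4 \left(- \frac{1}{4}\right) + 10 = -1 + 10 = 9$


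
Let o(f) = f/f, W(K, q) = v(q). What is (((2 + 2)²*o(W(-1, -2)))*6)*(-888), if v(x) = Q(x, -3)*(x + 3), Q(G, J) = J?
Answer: -85248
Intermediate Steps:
v(x) = -9 - 3*x (v(x) = -3*(x + 3) = -3*(3 + x) = -9 - 3*x)
W(K, q) = -9 - 3*q
o(f) = 1
(((2 + 2)²*o(W(-1, -2)))*6)*(-888) = (((2 + 2)²*1)*6)*(-888) = ((4²*1)*6)*(-888) = ((16*1)*6)*(-888) = (16*6)*(-888) = 96*(-888) = -85248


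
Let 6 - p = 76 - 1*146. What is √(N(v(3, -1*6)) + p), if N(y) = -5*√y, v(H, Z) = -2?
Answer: √(76 - 5*I*√2) ≈ 8.7272 - 0.40512*I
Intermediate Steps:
p = 76 (p = 6 - (76 - 1*146) = 6 - (76 - 146) = 6 - 1*(-70) = 6 + 70 = 76)
√(N(v(3, -1*6)) + p) = √(-5*I*√2 + 76) = √(76 - 5*I*√2)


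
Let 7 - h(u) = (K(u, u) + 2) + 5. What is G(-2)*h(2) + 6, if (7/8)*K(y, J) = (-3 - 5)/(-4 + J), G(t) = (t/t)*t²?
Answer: -86/7 ≈ -12.286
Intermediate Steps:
G(t) = t² (G(t) = 1*t² = t²)
K(y, J) = -64/(7*(-4 + J)) (K(y, J) = 8*((-3 - 5)/(-4 + J))/7 = 8*(-8/(-4 + J))/7 = -64/(7*(-4 + J)))
h(u) = 64/(-28 + 7*u) (h(u) = 7 - ((-64/(-28 + 7*u) + 2) + 5) = 7 - ((2 - 64/(-28 + 7*u)) + 5) = 7 - (7 - 64/(-28 + 7*u)) = 7 + (-7 + 64/(-28 + 7*u)) = 64/(-28 + 7*u))
G(-2)*h(2) + 6 = (-2)²*(64/(7*(-4 + 2))) + 6 = 4*((64/7)/(-2)) + 6 = 4*((64/7)*(-½)) + 6 = 4*(-32/7) + 6 = -128/7 + 6 = -86/7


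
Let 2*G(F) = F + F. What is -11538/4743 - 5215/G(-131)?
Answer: 2580363/69037 ≈ 37.377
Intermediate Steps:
G(F) = F (G(F) = (F + F)/2 = (2*F)/2 = F)
-11538/4743 - 5215/G(-131) = -11538/4743 - 5215/(-131) = -11538*1/4743 - 5215*(-1/131) = -1282/527 + 5215/131 = 2580363/69037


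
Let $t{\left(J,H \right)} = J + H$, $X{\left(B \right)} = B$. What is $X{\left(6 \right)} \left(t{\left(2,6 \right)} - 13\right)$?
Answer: $-30$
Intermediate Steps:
$t{\left(J,H \right)} = H + J$
$X{\left(6 \right)} \left(t{\left(2,6 \right)} - 13\right) = 6 \left(\left(6 + 2\right) - 13\right) = 6 \left(8 - 13\right) = 6 \left(-5\right) = -30$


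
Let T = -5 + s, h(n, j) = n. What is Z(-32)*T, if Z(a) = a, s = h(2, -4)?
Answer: 96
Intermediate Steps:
s = 2
T = -3 (T = -5 + 2 = -3)
Z(-32)*T = -32*(-3) = 96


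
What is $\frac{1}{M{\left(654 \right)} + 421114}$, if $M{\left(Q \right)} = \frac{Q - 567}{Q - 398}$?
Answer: $\frac{256}{107805271} \approx 2.3747 \cdot 10^{-6}$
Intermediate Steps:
$M{\left(Q \right)} = \frac{-567 + Q}{-398 + Q}$
$\frac{1}{M{\left(654 \right)} + 421114} = \frac{1}{\frac{-567 + 654}{-398 + 654} + 421114} = \frac{1}{\frac{1}{256} \cdot 87 + 421114} = \frac{1}{\frac{87}{256} + 421114} = \frac{1}{\frac{107805271}{256}} = \frac{256}{107805271}$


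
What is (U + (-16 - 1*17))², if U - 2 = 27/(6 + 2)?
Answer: 48841/64 ≈ 763.14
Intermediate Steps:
U = 43/8 (U = 2 + 27/(6 + 2) = 2 + 27/8 = 43/8 ≈ 5.3750)
(U + (-16 - 1*17))² = (43/8 + (-16 - 1*17))² = (43/8 + (-16 - 17))² = (43/8 - 33)² = (-221/8)² = 48841/64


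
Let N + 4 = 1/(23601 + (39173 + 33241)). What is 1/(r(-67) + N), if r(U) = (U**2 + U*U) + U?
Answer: 96015/855205606 ≈ 0.00011227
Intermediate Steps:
r(U) = U + 2*U**2 (r(U) = (U**2 + U**2) + U = 2*U**2 + U = U + 2*U**2)
N = -384059/96015 (N = -4 + 1/(23601 + (39173 + 33241)) = -4 + 1/(23601 + 72414) = -4 + 1/96015 = -384059/96015 ≈ -4.0000)
1/(r(-67) + N) = 1/(-67*(1 + 2*(-67)) - 384059/96015) = 1/(-67*(1 - 134) - 384059/96015) = 1/(-67*(-133) - 384059/96015) = 1/(8911 - 384059/96015) = 1/(855205606/96015) = 96015/855205606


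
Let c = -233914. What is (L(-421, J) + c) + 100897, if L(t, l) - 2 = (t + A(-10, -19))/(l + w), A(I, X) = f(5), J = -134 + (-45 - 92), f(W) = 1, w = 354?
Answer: -11040665/83 ≈ -1.3302e+5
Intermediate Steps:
J = -271 (J = -134 - 137 = -271)
A(I, X) = 1
L(t, l) = 2 + (1 + t)/(354 + l) (L(t, l) = 2 + (t + 1)/(l + 354) = 2 + (1 + t)/(354 + l))
(L(-421, J) + c) + 100897 = ((709 - 421 + 2*(-271))/(354 - 271) - 233914) + 100897 = ((709 - 421 - 542)/83 - 233914) + 100897 = ((1/83)*(-254) - 233914) + 100897 = (-254/83 - 233914) + 100897 = -19415116/83 + 100897 = -11040665/83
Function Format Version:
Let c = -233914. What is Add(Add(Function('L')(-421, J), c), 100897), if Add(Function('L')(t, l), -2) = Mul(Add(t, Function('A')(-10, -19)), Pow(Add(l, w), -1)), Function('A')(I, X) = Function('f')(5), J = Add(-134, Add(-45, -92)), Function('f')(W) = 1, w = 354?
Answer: Rational(-11040665, 83) ≈ -1.3302e+5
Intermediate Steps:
J = -271 (J = Add(-134, -137) = -271)
Function('A')(I, X) = 1
Function('L')(t, l) = Add(2, Mul(Pow(Add(354, l), -1), Add(1, t))) (Function('L')(t, l) = Add(2, Mul(Add(t, 1), Pow(Add(l, 354), -1))) = Add(2, Mul(Add(1, t), Pow(Add(354, l), -1))) = Add(2, Mul(Pow(Add(354, l), -1), Add(1, t))))
Add(Add(Function('L')(-421, J), c), 100897) = Add(Add(Mul(Pow(Add(354, -271), -1), Add(709, -421, Mul(2, -271))), -233914), 100897) = Add(Add(Mul(Pow(83, -1), Add(709, -421, -542)), -233914), 100897) = Add(Add(Mul(Rational(1, 83), -254), -233914), 100897) = Add(Add(Rational(-254, 83), -233914), 100897) = Add(Rational(-19415116, 83), 100897) = Rational(-11040665, 83)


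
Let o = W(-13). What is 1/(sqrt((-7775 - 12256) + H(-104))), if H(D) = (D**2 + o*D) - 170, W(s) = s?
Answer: -I*sqrt(8033)/8033 ≈ -0.011157*I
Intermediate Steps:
o = -13
H(D) = -170 + D**2 - 13*D (H(D) = (D**2 - 13*D) - 170 = -170 + D**2 - 13*D)
1/(sqrt((-7775 - 12256) + H(-104))) = 1/(sqrt((-7775 - 12256) + (-170 + (-104)**2 - 13*(-104)))) = 1/(sqrt(-20031 + (-170 + 10816 + 1352))) = 1/(sqrt(-20031 + 11998)) = 1/(sqrt(-8033)) = 1/(I*sqrt(8033)) = -I*sqrt(8033)/8033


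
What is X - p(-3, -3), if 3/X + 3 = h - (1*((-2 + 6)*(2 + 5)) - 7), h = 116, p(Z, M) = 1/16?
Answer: -11/368 ≈ -0.029891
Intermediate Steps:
p(Z, M) = 1/16
X = 3/92 (X = 3/(-3 + (116 - (1*((-2 + 6)*(2 + 5)) - 7))) = 3/(-3 + (116 - (1*(4*7) - 7))) = 3/(-3 + (116 - (1*28 - 7))) = 3/(-3 + (116 - (28 - 7))) = 3/(-3 + (116 - 1*21)) = 3/(-3 + (116 - 21)) = 3/(-3 + 95) = 3/92 ≈ 0.032609)
X - p(-3, -3) = 3/92 - 1*1/16 = 3/92 - 1/16 = -11/368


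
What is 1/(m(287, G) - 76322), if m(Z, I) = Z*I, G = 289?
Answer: 1/6621 ≈ 0.00015103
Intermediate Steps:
m(Z, I) = I*Z
1/(m(287, G) - 76322) = 1/(289*287 - 76322) = 1/(82943 - 76322) = 1/6621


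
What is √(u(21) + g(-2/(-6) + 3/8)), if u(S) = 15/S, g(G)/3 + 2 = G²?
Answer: I*√106701/168 ≈ 1.9444*I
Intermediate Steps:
g(G) = -6 + 3*G²
√(u(21) + g(-2/(-6) + 3/8)) = √(15/21 + (-6 + 3*(-2/(-6) + 3/8)²)) = √(15*(1/21) + (-6 + 3*(-2*(-⅙) + 3*(⅛))²)) = √(5/7 + (-6 + 3*(⅓ + 3/8)²)) = √(5/7 + (-6 + 3*(17/24)²)) = √(5/7 + (-6 + 3*(289/576))) = √(5/7 + (-6 + 289/192)) = √(5/7 - 863/192) = √(-5081/1344) = I*√106701/168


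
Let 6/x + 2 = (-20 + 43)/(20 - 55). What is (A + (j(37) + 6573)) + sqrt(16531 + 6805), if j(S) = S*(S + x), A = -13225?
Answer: -166363/31 + 2*sqrt(5834) ≈ -5213.8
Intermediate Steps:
x = -70/31 (x = 6/(-2 + (-20 + 43)/(20 - 55)) = 6/(-2 + 23/(-35)) = 6/(-2 + 23*(-1/35)) = 6/(-2 - 23/35) = 6/(-93/35) = 6*(-35/93) = -70/31 ≈ -2.2581)
j(S) = S*(-70/31 + S) (j(S) = S*(S - 70/31) = S*(-70/31 + S))
(A + (j(37) + 6573)) + sqrt(16531 + 6805) = (-13225 + ((1/31)*37*(-70 + 31*37) + 6573)) + sqrt(16531 + 6805) = (-13225 + ((1/31)*37*(-70 + 1147) + 6573)) + sqrt(23336) = (-13225 + ((1/31)*37*1077 + 6573)) + 2*sqrt(5834) = (-13225 + (39849/31 + 6573)) + 2*sqrt(5834) = (-13225 + 243612/31) + 2*sqrt(5834) = -166363/31 + 2*sqrt(5834)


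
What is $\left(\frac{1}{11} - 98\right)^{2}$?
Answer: $\frac{1159929}{121} \approx 9586.2$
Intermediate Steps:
$\left(\frac{1}{11} - 98\right)^{2} = \left(- \frac{1077}{11}\right)^{2} = \frac{1159929}{121}$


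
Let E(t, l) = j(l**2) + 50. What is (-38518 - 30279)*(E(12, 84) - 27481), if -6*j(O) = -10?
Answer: 5661167536/3 ≈ 1.8871e+9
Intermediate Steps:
j(O) = 5/3 (j(O) = -1/6*(-10) = 5/3)
E(t, l) = 155/3 (E(t, l) = 5/3 + 50 = 155/3)
(-38518 - 30279)*(E(12, 84) - 27481) = (-38518 - 30279)*(155/3 - 27481) = -68797*(-82288/3) = 5661167536/3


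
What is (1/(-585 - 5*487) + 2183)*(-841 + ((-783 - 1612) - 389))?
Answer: -4779677775/604 ≈ -7.9134e+6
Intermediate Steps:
(1/(-585 - 5*487) + 2183)*(-841 + ((-783 - 1612) - 389)) = (1/(-585 - 2435) + 2183)*(-841 + (-2395 - 389)) = (1/(-3020) + 2183)*(-841 - 2784) = (-1/3020 + 2183)*(-3625) = (6592659/3020)*(-3625) = -4779677775/604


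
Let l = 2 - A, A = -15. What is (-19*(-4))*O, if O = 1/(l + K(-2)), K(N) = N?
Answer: 76/15 ≈ 5.0667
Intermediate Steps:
l = 17 (l = 2 - 1*(-15) = 2 + 15 = 17)
O = 1/15 (O = 1/(17 - 2) = 1/15 ≈ 0.066667)
(-19*(-4))*O = -19*(-4)*(1/15) = 76*(1/15) = 76/15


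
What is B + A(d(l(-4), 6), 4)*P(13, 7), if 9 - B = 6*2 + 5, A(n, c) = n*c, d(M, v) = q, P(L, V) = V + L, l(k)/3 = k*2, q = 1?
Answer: 72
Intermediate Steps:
l(k) = 6*k (l(k) = 3*(k*2) = 3*(2*k) = 6*k)
P(L, V) = L + V
d(M, v) = 1
A(n, c) = c*n
B = -8 (B = 9 - (6*2 + 5) = 9 - (12 + 5) = 9 - 1*17 = 9 - 17 = -8)
B + A(d(l(-4), 6), 4)*P(13, 7) = -8 + (4*1)*(13 + 7) = -8 + 4*20 = -8 + 80 = 72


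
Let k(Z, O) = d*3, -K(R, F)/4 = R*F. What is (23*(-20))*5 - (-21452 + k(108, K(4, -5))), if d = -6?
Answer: 19170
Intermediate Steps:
K(R, F) = -4*F*R (K(R, F) = -4*R*F = -4*F*R)
k(Z, O) = -18 (k(Z, O) = -6*3 = -18)
(23*(-20))*5 - (-21452 + k(108, K(4, -5))) = (23*(-20))*5 - (-21452 - 18) = -460*5 - 1*(-21470) = -2300 + 21470 = 19170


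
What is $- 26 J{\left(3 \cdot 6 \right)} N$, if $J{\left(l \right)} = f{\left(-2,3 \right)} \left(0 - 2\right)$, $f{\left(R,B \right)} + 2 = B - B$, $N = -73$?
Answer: $7592$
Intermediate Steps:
$f{\left(R,B \right)} = -2$ ($f{\left(R,B \right)} = -2 + \left(B - B\right) = -2 + 0 = -2$)
$J{\left(l \right)} = 4$ ($J{\left(l \right)} = - 2 \left(0 - 2\right) = \left(-2\right) \left(-2\right) = 4$)
$- 26 J{\left(3 \cdot 6 \right)} N = \left(-26\right) 4 \left(-73\right) = \left(-104\right) \left(-73\right) = 7592$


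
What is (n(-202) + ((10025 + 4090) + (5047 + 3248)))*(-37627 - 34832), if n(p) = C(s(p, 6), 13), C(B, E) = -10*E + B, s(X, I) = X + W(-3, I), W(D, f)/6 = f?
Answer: -1602358326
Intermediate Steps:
W(D, f) = 6*f
s(X, I) = X + 6*I
C(B, E) = B - 10*E
n(p) = -94 + p (n(p) = (p + 6*6) - 10*13 = (p + 36) - 130 = (36 + p) - 130 = -94 + p)
(n(-202) + ((10025 + 4090) + (5047 + 3248)))*(-37627 - 34832) = ((-94 - 202) + ((10025 + 4090) + (5047 + 3248)))*(-37627 - 34832) = (-296 + (14115 + 8295))*(-72459) = (-296 + 22410)*(-72459) = 22114*(-72459) = -1602358326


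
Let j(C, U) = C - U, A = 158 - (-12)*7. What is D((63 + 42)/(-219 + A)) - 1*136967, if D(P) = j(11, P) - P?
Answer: -3150198/23 ≈ -1.3697e+5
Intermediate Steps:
A = 242 (A = 158 - 1*(-84) = 158 + 84 = 242)
D(P) = 11 - 2*P (D(P) = (11 - P) - P = 11 - 2*P)
D((63 + 42)/(-219 + A)) - 1*136967 = (11 - 2*(63 + 42)/(-219 + 242)) - 1*136967 = (11 - 210/23) - 136967 = 43/23 - 136967 = -3150198/23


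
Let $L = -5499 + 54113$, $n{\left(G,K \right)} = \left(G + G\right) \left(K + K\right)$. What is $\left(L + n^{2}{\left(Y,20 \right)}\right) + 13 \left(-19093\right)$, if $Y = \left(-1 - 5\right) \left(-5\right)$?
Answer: $5560405$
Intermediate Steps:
$Y = 30$ ($Y = \left(-6\right) \left(-5\right) = 30$)
$n{\left(G,K \right)} = 4 G K$ ($n{\left(G,K \right)} = 2 G 2 K = 4 G K$)
$L = 48614$
$\left(L + n^{2}{\left(Y,20 \right)}\right) + 13 \left(-19093\right) = \left(48614 + \left(4 \cdot 30 \cdot 20\right)^{2}\right) + 13 \left(-19093\right) = \left(48614 + 2400^{2}\right) - 248209 = \left(48614 + 5760000\right) - 248209 = 5808614 - 248209 = 5560405$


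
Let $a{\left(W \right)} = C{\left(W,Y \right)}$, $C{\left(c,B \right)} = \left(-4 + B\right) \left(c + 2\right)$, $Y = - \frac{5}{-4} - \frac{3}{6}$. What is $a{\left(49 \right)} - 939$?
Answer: $- \frac{4419}{4} \approx -1104.8$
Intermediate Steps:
$Y = \frac{3}{4}$ ($Y = \left(-5\right) \left(- \frac{1}{4}\right) - \frac{1}{2} = \frac{5}{4} - \frac{1}{2} = \frac{3}{4} \approx 0.75$)
$C{\left(c,B \right)} = \left(-4 + B\right) \left(2 + c\right)$
$a{\left(W \right)} = - \frac{13}{2} - \frac{13 W}{4}$ ($a{\left(W \right)} = -8 - 4 W + 2 \cdot \frac{3}{4} + \frac{3 W}{4} = -8 - 4 W + \frac{3}{2} + \frac{3 W}{4} = - \frac{13}{2} - \frac{13 W}{4}$)
$a{\left(49 \right)} - 939 = \left(- \frac{13}{2} - \frac{637}{4}\right) - 939 = - \frac{663}{4} - 939 = - \frac{4419}{4}$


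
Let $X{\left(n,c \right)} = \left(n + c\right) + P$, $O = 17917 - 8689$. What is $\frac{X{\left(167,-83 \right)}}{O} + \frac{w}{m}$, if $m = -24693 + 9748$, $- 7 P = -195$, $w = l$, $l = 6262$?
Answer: $- \frac{18704677}{45970820} \approx -0.40688$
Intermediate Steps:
$w = 6262$
$P = \frac{195}{7}$ ($P = \left(- \frac{1}{7}\right) \left(-195\right) = \frac{195}{7} \approx 27.857$)
$O = 9228$ ($O = 17917 - 8689 = 9228$)
$m = -14945$
$X{\left(n,c \right)} = \frac{195}{7} + c + n$ ($X{\left(n,c \right)} = \left(n + c\right) + \frac{195}{7} = \left(c + n\right) + \frac{195}{7} = \frac{195}{7} + c + n$)
$\frac{X{\left(167,-83 \right)}}{O} + \frac{w}{m} = \frac{\frac{195}{7} - 83 + 167}{9228} + \frac{6262}{-14945} = \frac{783}{7} \cdot \frac{1}{9228} + 6262 \left(- \frac{1}{14945}\right) = \frac{261}{21532} - \frac{6262}{14945} = - \frac{18704677}{45970820}$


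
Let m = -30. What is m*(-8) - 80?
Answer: 160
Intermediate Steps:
m*(-8) - 80 = -30*(-8) - 80 = 240 - 80 = 160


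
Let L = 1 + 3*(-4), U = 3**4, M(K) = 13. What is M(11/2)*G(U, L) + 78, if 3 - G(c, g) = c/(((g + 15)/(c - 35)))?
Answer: -23985/2 ≈ -11993.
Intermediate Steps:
U = 81
L = -11 (L = 1 - 12 = -11)
G(c, g) = 3 - c*(-35 + c)/(15 + g) (G(c, g) = 3 - c/((g + 15)/(c - 35)) = 3 - c/((15 + g)/(-35 + c)) = 3 - c*(-35 + c)/(15 + g))
M(11/2)*G(U, L) + 78 = 13*((45 - 1*81**2 + 3*(-11) + 35*81)/(15 - 11)) + 78 = 13*((45 - 1*6561 - 33 + 2835)/4) + 78 = 13*((45 - 6561 - 33 + 2835)/4) + 78 = 13*((1/4)*(-3714)) + 78 = 13*(-1857/2) + 78 = -24141/2 + 78 = -23985/2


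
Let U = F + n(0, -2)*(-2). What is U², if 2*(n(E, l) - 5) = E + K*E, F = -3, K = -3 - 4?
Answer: 169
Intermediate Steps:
K = -7
n(E, l) = 5 - 3*E (n(E, l) = 5 + (E - 7*E)/2 = 5 + (-6*E)/2 = 5 - 3*E)
U = -13 (U = -3 + (5 - 3*0)*(-2) = -3 + (5 + 0)*(-2) = -3 + 5*(-2) = -3 - 10 = -13)
U² = (-13)² = 169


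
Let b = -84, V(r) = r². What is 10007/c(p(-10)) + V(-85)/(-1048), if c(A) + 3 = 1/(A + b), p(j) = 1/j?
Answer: -8838150501/2654584 ≈ -3329.4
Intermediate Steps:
p(j) = 1/j
c(A) = -3 + 1/(-84 + A) (c(A) = -3 + 1/(A - 84) = -3 + 1/(-84 + A))
10007/c(p(-10)) + V(-85)/(-1048) = 10007/(((253 - 3/(-10))/(-84 + 1/(-10)))) + (-85)²/(-1048) = 10007/(((253 - 3*(-⅒))/(-84 - ⅒))) + 7225*(-1/1048) = 10007/(((253 + 3/10)/(-841/10))) - 7225/1048 = 10007/((-10/841*2533/10)) - 7225/1048 = 10007/(-2533/841) - 7225/1048 = 10007*(-841/2533) - 7225/1048 = -8415887/2533 - 7225/1048 = -8838150501/2654584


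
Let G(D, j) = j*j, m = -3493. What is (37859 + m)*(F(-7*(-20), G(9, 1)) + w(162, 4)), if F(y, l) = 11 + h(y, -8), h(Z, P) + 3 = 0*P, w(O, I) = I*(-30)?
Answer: -3848992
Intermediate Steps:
G(D, j) = j**2
w(O, I) = -30*I
h(Z, P) = -3 (h(Z, P) = -3 + 0*P = -3 + 0 = -3)
F(y, l) = 8 (F(y, l) = 11 - 3 = 8)
(37859 + m)*(F(-7*(-20), G(9, 1)) + w(162, 4)) = (37859 - 3493)*(8 - 30*4) = 34366*(8 - 120) = 34366*(-112) = -3848992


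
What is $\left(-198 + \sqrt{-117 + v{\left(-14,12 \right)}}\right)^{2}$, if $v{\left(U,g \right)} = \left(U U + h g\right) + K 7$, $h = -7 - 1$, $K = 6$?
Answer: $37249$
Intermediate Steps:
$h = -8$
$v{\left(U,g \right)} = 42 + U^{2} - 8 g$ ($v{\left(U,g \right)} = \left(U U - 8 g\right) + 6 \cdot 7 = \left(U^{2} - 8 g\right) + 42 = 42 + U^{2} - 8 g$)
$\left(-198 + \sqrt{-117 + v{\left(-14,12 \right)}}\right)^{2} = \left(-198 + \sqrt{-117 + \left(42 + \left(-14\right)^{2} - 96\right)}\right)^{2} = \left(-198 + \sqrt{-117 + \left(42 + 196 - 96\right)}\right)^{2} = \left(-198 + \sqrt{-117 + 142}\right)^{2} = \left(-198 + \sqrt{25}\right)^{2} = \left(-198 + 5\right)^{2} = \left(-193\right)^{2} = 37249$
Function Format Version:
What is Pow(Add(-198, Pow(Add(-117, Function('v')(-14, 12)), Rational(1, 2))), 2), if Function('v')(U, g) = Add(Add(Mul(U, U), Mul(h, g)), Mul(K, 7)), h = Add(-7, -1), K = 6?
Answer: 37249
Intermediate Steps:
h = -8
Function('v')(U, g) = Add(42, Pow(U, 2), Mul(-8, g)) (Function('v')(U, g) = Add(Add(Mul(U, U), Mul(-8, g)), Mul(6, 7)) = Add(Add(Pow(U, 2), Mul(-8, g)), 42) = Add(42, Pow(U, 2), Mul(-8, g)))
Pow(Add(-198, Pow(Add(-117, Function('v')(-14, 12)), Rational(1, 2))), 2) = Pow(Add(-198, Pow(Add(-117, Add(42, Pow(-14, 2), Mul(-8, 12))), Rational(1, 2))), 2) = Pow(Add(-198, Pow(Add(-117, Add(42, 196, -96)), Rational(1, 2))), 2) = Pow(Add(-198, Pow(Add(-117, 142), Rational(1, 2))), 2) = Pow(Add(-198, Pow(25, Rational(1, 2))), 2) = Pow(Add(-198, 5), 2) = Pow(-193, 2) = 37249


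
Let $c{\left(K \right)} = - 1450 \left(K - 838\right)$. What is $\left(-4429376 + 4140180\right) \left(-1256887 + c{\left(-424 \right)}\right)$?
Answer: $-165713067548$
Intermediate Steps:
$c{\left(K \right)} = 1215100 - 1450 K$ ($c{\left(K \right)} = - 1450 \left(-838 + K\right) = 1215100 - 1450 K$)
$\left(-4429376 + 4140180\right) \left(-1256887 + c{\left(-424 \right)}\right) = \left(-4429376 + 4140180\right) \left(-1256887 + \left(1215100 - -614800\right)\right) = - 289196 \left(-1256887 + \left(1215100 + 614800\right)\right) = - 289196 \left(-1256887 + 1829900\right) = \left(-289196\right) 573013 = -165713067548$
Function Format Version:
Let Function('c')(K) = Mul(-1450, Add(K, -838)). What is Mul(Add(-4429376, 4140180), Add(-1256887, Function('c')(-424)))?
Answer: -165713067548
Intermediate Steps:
Function('c')(K) = Add(1215100, Mul(-1450, K)) (Function('c')(K) = Mul(-1450, Add(-838, K)) = Add(1215100, Mul(-1450, K)))
Mul(Add(-4429376, 4140180), Add(-1256887, Function('c')(-424))) = Mul(Add(-4429376, 4140180), Add(-1256887, Add(1215100, Mul(-1450, -424)))) = Mul(-289196, Add(-1256887, Add(1215100, 614800))) = Mul(-289196, Add(-1256887, 1829900)) = Mul(-289196, 573013) = -165713067548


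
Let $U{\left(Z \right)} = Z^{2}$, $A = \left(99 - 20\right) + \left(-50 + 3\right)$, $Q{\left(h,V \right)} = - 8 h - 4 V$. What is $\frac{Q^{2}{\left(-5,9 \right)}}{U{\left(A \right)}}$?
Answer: $\frac{1}{64} \approx 0.015625$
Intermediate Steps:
$A = 32$ ($A = 79 - 47 = 32$)
$\frac{Q^{2}{\left(-5,9 \right)}}{U{\left(A \right)}} = \frac{\left(\left(-8\right) \left(-5\right) - 36\right)^{2}}{32^{2}} = \frac{\left(40 - 36\right)^{2}}{1024} = 4^{2} \cdot \frac{1}{1024} = 16 \cdot \frac{1}{1024} = \frac{1}{64}$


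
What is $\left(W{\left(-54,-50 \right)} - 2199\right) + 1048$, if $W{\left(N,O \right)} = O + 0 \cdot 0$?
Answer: $-1201$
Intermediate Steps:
$W{\left(N,O \right)} = O$ ($W{\left(N,O \right)} = O + 0 = O$)
$\left(W{\left(-54,-50 \right)} - 2199\right) + 1048 = \left(-50 - 2199\right) + 1048 = -2249 + 1048 = -1201$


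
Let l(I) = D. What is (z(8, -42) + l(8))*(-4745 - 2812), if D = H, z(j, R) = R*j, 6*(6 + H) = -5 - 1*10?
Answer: 5206773/2 ≈ 2.6034e+6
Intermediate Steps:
H = -17/2 (H = -6 + (-5 - 1*10)/6 = -6 + (-5 - 10)/6 = -6 + (⅙)*(-15) = -6 - 5/2 = -17/2 ≈ -8.5000)
D = -17/2 ≈ -8.5000
l(I) = -17/2
(z(8, -42) + l(8))*(-4745 - 2812) = (-42*8 - 17/2)*(-4745 - 2812) = (-336 - 17/2)*(-7557) = -689/2*(-7557) = 5206773/2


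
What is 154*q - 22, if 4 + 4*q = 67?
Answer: 4807/2 ≈ 2403.5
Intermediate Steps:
q = 63/4 (q = -1 + (1/4)*67 = -1 + 67/4 = 63/4 ≈ 15.750)
154*q - 22 = 154*(63/4) - 22 = 4851/2 - 22 = 4807/2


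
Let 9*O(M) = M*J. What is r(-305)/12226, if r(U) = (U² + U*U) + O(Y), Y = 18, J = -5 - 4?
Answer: 93016/6113 ≈ 15.216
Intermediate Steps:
J = -9
O(M) = -M (O(M) = (M*(-9))/9 = (-9*M)/9 = -M)
r(U) = -18 + 2*U² (r(U) = (U² + U*U) - 1*18 = (U² + U²) - 18 = 2*U² - 18 = -18 + 2*U²)
r(-305)/12226 = (-18 + 2*(-305)²)/12226 = (-18 + 2*93025)*(1/12226) = (-18 + 186050)*(1/12226) = 186032*(1/12226) = 93016/6113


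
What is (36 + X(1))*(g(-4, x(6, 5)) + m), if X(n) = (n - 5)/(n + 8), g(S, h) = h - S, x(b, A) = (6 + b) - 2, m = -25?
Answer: -3520/9 ≈ -391.11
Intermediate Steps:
x(b, A) = 4 + b
X(n) = (-5 + n)/(8 + n)
(36 + X(1))*(g(-4, x(6, 5)) + m) = (36 + (-5 + 1)/(8 + 1))*(((4 + 6) - 1*(-4)) - 25) = (36 - 4/9)*((10 + 4) - 25) = (36 + (⅑)*(-4))*(14 - 25) = (36 - 4/9)*(-11) = (320/9)*(-11) = -3520/9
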